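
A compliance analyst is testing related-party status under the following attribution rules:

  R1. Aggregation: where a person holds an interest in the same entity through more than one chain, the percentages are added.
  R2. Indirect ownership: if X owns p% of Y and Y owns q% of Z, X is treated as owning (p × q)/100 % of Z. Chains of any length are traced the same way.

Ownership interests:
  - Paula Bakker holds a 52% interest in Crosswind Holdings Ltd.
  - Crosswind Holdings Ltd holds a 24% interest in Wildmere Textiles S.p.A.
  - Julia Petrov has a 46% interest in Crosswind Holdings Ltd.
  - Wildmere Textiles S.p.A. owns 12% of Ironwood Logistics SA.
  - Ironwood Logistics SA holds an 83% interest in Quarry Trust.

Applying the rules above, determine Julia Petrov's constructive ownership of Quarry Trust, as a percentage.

1.099584%

Chain via Crosswind Holdings Ltd → Wildmere Textiles S.p.A. → Ironwood Logistics SA (R2): 46% × 24% × 12% × 83% = 1.099584% of Quarry Trust.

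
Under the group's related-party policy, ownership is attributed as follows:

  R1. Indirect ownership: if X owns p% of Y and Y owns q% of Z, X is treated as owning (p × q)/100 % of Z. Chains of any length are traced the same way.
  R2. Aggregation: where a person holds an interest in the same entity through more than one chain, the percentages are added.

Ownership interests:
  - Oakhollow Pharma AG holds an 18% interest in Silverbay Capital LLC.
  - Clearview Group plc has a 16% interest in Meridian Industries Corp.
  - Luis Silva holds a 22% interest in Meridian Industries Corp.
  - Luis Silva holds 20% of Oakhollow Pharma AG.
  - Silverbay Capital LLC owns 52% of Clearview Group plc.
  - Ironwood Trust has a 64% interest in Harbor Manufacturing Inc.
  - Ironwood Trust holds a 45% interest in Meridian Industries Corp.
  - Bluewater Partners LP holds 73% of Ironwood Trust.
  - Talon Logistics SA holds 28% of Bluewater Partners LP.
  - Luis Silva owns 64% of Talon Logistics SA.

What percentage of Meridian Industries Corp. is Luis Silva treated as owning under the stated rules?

Chain via Talon Logistics SA → Bluewater Partners LP → Ironwood Trust (R1): 64% × 28% × 73% × 45% = 5.88672% of Meridian Industries Corp.
Chain via Oakhollow Pharma AG → Silverbay Capital LLC → Clearview Group plc (R1): 20% × 18% × 52% × 16% = 0.29952% of Meridian Industries Corp.
Direct interest in Meridian Industries Corp: 22%.
Aggregating (R2): 5.88672% + 0.29952% + 22% = 28.18624%.

28.18624%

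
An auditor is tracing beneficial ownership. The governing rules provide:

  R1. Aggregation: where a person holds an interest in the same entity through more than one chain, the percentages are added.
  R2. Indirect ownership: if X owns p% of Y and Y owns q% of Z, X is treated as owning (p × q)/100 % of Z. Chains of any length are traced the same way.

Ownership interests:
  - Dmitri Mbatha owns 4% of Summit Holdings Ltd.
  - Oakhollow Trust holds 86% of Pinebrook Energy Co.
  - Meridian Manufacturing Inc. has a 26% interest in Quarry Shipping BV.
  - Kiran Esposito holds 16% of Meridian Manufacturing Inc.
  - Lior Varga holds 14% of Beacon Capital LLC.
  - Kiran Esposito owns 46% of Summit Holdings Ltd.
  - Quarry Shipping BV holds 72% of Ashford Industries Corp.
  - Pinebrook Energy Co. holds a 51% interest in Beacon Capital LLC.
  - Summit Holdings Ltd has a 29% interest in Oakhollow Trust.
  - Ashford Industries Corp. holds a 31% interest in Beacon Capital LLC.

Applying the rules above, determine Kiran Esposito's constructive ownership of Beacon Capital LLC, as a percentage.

6.779436%

Chain via Meridian Manufacturing Inc. → Quarry Shipping BV → Ashford Industries Corp. (R2): 16% × 26% × 72% × 31% = 0.928512% of Beacon Capital LLC.
Chain via Summit Holdings Ltd → Oakhollow Trust → Pinebrook Energy Co. (R2): 46% × 29% × 86% × 51% = 5.850924% of Beacon Capital LLC.
Aggregating (R1): 0.928512% + 5.850924% = 6.779436%.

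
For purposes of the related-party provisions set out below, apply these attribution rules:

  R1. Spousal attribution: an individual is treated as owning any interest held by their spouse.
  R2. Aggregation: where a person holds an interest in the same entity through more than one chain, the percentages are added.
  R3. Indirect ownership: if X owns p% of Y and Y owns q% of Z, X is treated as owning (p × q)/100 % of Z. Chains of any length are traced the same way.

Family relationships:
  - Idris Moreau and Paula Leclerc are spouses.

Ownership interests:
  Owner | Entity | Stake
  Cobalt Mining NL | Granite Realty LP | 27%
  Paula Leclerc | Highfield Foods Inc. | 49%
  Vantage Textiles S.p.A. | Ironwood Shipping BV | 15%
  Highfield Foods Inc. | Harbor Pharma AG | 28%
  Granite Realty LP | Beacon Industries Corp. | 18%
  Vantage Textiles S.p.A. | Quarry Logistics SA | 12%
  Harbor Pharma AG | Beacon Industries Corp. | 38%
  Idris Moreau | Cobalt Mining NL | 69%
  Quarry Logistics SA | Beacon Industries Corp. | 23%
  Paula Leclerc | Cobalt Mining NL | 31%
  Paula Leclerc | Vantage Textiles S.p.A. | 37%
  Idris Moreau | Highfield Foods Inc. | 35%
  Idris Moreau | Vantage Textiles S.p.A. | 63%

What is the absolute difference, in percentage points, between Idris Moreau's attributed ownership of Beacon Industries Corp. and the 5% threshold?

By spousal attribution (R1), Idris Moreau is treated as also owning Paula Leclerc's interest in Vantage Textiles S.p.A, giving 63% + 37% = 100%.
By spousal attribution (R1), Idris Moreau is treated as also owning Paula Leclerc's interest in Highfield Foods Inc, giving 35% + 49% = 84%.
By spousal attribution (R1), Idris Moreau is treated as also owning Paula Leclerc's interest in Cobalt Mining NL, giving 69% + 31% = 100%.
Chain via Vantage Textiles S.p.A. → Quarry Logistics SA (R3): 100% × 12% × 23% = 2.76% of Beacon Industries Corp.
Chain via Highfield Foods Inc. → Harbor Pharma AG (R3): 84% × 28% × 38% = 8.9376% of Beacon Industries Corp.
Chain via Cobalt Mining NL → Granite Realty LP (R3): 100% × 27% × 18% = 4.86% of Beacon Industries Corp.
Aggregating (R2): 2.76% + 8.9376% + 4.86% = 16.5576%.
16.5576% exceeds the 5% threshold by 11.5576 percentage points.

11.5576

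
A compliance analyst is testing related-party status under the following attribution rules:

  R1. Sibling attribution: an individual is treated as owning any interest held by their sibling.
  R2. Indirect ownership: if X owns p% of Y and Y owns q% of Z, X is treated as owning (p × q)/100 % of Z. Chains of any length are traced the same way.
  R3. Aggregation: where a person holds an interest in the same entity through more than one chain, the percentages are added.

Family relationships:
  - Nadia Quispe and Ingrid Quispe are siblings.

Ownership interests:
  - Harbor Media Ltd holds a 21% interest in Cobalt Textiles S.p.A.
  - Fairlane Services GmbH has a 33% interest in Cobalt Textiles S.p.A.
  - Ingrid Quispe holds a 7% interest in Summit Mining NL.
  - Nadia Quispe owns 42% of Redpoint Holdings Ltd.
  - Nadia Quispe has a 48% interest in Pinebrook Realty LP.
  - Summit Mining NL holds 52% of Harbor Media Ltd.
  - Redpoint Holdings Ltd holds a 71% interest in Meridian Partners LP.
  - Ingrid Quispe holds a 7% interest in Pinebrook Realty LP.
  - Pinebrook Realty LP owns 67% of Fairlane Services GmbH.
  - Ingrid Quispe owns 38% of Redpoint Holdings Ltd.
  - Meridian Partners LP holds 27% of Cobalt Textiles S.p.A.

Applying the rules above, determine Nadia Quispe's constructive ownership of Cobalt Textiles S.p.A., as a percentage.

28.2609%

By sibling attribution (R1), Nadia Quispe is treated as also owning Ingrid Quispe's interest in Redpoint Holdings Ltd, giving 42% + 38% = 80%.
By sibling attribution (R1), Nadia Quispe is treated as also owning Ingrid Quispe's interest in Pinebrook Realty LP, giving 48% + 7% = 55%.
By sibling attribution (R1), Nadia Quispe is treated as owning Ingrid Quispe's 7% interest in Summit Mining NL.
Chain via Redpoint Holdings Ltd → Meridian Partners LP (R2): 80% × 71% × 27% = 15.336% of Cobalt Textiles S.p.A.
Chain via Pinebrook Realty LP → Fairlane Services GmbH (R2): 55% × 67% × 33% = 12.1605% of Cobalt Textiles S.p.A.
Chain via Summit Mining NL → Harbor Media Ltd (R2): 7% × 52% × 21% = 0.7644% of Cobalt Textiles S.p.A.
Aggregating (R3): 15.336% + 12.1605% + 0.7644% = 28.2609%.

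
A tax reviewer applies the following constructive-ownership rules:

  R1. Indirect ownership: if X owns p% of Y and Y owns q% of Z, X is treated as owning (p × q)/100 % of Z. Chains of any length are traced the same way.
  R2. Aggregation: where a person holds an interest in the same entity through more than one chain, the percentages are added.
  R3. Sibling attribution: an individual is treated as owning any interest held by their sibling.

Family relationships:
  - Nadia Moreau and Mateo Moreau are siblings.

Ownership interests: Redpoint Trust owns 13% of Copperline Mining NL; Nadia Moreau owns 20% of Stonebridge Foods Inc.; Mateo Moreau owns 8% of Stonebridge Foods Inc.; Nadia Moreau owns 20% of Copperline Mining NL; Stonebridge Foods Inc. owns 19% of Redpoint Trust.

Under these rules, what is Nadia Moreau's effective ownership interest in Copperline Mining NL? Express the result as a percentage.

20.6916%

By sibling attribution (R3), Nadia Moreau is treated as also owning Mateo Moreau's interest in Stonebridge Foods Inc, giving 20% + 8% = 28%.
Chain via Stonebridge Foods Inc. → Redpoint Trust (R1): 28% × 19% × 13% = 0.6916% of Copperline Mining NL.
Direct interest in Copperline Mining NL: 20%.
Aggregating (R2): 0.6916% + 20% = 20.6916%.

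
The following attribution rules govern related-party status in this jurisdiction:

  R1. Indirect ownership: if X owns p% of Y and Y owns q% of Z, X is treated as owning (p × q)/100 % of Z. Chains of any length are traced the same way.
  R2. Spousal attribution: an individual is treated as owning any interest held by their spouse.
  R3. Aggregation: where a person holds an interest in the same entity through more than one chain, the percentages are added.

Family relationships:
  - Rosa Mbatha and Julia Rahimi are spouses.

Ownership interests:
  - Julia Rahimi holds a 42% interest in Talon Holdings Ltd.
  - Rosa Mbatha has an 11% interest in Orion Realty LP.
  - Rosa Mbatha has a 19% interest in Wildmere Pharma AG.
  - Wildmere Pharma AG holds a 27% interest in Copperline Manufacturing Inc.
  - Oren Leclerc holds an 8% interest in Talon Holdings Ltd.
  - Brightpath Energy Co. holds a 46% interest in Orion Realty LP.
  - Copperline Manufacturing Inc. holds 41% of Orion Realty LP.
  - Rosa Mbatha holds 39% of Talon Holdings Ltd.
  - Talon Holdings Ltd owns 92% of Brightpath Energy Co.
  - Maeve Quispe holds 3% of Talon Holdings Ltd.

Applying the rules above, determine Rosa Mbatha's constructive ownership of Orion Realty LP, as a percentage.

By spousal attribution (R2), Rosa Mbatha is treated as also owning Julia Rahimi's interest in Talon Holdings Ltd, giving 39% + 42% = 81%.
Chain via Talon Holdings Ltd → Brightpath Energy Co. (R1): 81% × 92% × 46% = 34.2792% of Orion Realty LP.
Chain via Wildmere Pharma AG → Copperline Manufacturing Inc. (R1): 19% × 27% × 41% = 2.1033% of Orion Realty LP.
Direct interest in Orion Realty LP: 11%.
Aggregating (R3): 34.2792% + 2.1033% + 11% = 47.3825%.

47.3825%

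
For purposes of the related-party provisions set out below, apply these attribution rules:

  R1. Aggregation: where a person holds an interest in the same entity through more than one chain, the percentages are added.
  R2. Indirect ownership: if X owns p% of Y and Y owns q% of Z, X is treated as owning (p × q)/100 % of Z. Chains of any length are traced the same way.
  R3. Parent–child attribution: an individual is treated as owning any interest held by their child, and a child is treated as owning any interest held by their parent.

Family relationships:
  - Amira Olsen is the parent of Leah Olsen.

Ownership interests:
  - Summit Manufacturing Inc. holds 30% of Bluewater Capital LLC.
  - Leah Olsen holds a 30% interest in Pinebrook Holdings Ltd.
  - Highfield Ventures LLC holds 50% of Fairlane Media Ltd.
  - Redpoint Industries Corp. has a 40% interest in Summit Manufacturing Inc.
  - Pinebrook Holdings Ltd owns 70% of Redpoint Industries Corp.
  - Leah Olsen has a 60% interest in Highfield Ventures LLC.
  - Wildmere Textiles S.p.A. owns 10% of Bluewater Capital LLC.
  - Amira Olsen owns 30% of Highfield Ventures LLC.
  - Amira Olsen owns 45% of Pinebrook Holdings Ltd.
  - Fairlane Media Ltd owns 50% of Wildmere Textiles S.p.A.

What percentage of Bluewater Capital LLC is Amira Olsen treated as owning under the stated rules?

By parent–child attribution (R3), Amira Olsen is treated as also owning Leah Olsen's interest in Pinebrook Holdings Ltd, giving 45% + 30% = 75%.
By parent–child attribution (R3), Amira Olsen is treated as also owning Leah Olsen's interest in Highfield Ventures LLC, giving 30% + 60% = 90%.
Chain via Pinebrook Holdings Ltd → Redpoint Industries Corp. → Summit Manufacturing Inc. (R2): 75% × 70% × 40% × 30% = 6.3% of Bluewater Capital LLC.
Chain via Highfield Ventures LLC → Fairlane Media Ltd → Wildmere Textiles S.p.A. (R2): 90% × 50% × 50% × 10% = 2.25% of Bluewater Capital LLC.
Aggregating (R1): 6.3% + 2.25% = 8.55%.

8.55%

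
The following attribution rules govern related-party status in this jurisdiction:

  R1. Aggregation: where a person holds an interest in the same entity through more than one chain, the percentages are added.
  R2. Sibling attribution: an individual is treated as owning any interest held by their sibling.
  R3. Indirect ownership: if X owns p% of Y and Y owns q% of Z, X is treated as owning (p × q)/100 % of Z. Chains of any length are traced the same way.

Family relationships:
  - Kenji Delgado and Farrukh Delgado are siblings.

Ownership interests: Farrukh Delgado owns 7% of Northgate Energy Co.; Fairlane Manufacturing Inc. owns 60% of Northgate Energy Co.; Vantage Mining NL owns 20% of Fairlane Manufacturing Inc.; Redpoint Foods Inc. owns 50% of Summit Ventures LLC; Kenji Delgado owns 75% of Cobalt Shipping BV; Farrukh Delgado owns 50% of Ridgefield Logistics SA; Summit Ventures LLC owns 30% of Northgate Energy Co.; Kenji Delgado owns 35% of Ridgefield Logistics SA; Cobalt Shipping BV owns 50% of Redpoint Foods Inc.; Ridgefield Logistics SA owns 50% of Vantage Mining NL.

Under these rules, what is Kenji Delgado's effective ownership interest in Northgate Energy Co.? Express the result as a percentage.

17.725%

By sibling attribution (R2), Kenji Delgado is treated as also owning Farrukh Delgado's interest in Ridgefield Logistics SA, giving 35% + 50% = 85%.
By sibling attribution (R2), Kenji Delgado is treated as owning Farrukh Delgado's 7% interest in Northgate Energy Co.
Chain via Cobalt Shipping BV → Redpoint Foods Inc. → Summit Ventures LLC (R3): 75% × 50% × 50% × 30% = 5.625% of Northgate Energy Co.
Chain via Ridgefield Logistics SA → Vantage Mining NL → Fairlane Manufacturing Inc. (R3): 85% × 50% × 20% × 60% = 5.1% of Northgate Energy Co.
Direct interest in Northgate Energy Co: 7%.
Aggregating (R1): 5.625% + 5.1% + 7% = 17.725%.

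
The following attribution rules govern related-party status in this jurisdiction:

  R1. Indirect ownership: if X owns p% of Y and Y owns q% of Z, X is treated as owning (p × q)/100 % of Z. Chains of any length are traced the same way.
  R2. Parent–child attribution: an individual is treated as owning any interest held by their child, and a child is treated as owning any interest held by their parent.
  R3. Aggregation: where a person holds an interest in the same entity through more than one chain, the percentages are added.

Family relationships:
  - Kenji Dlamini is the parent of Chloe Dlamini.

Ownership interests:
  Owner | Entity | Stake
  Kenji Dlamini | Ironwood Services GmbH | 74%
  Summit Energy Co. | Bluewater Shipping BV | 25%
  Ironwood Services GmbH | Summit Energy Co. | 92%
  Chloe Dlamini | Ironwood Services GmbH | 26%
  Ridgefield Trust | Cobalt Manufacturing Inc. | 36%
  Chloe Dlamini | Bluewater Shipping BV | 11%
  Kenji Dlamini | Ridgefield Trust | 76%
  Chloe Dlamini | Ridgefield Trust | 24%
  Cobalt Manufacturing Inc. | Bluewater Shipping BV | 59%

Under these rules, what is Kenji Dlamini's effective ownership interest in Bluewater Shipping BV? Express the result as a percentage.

55.24%

By parent–child attribution (R2), Kenji Dlamini is treated as also owning Chloe Dlamini's interest in Ridgefield Trust, giving 76% + 24% = 100%.
By parent–child attribution (R2), Kenji Dlamini is treated as also owning Chloe Dlamini's interest in Ironwood Services GmbH, giving 74% + 26% = 100%.
By parent–child attribution (R2), Kenji Dlamini is treated as owning Chloe Dlamini's 11% interest in Bluewater Shipping BV.
Chain via Ridgefield Trust → Cobalt Manufacturing Inc. (R1): 100% × 36% × 59% = 21.24% of Bluewater Shipping BV.
Chain via Ironwood Services GmbH → Summit Energy Co. (R1): 100% × 92% × 25% = 23% of Bluewater Shipping BV.
Direct interest in Bluewater Shipping BV: 11%.
Aggregating (R3): 21.24% + 23% + 11% = 55.24%.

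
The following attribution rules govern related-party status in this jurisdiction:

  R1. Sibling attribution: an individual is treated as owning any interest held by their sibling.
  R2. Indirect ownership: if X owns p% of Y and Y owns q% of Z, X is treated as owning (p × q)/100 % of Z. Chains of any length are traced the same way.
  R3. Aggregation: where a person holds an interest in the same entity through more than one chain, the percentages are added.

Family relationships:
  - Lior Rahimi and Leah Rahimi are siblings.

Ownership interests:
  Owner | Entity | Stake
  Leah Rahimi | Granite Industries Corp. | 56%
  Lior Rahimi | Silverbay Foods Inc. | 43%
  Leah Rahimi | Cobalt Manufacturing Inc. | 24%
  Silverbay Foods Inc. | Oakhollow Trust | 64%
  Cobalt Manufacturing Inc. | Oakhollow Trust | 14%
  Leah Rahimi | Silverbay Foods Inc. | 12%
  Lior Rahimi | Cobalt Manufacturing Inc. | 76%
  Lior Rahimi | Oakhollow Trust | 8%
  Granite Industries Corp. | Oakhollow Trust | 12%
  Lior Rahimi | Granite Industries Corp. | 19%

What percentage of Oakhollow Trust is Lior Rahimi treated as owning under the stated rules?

By sibling attribution (R1), Lior Rahimi is treated as also owning Leah Rahimi's interest in Granite Industries Corp, giving 19% + 56% = 75%.
By sibling attribution (R1), Lior Rahimi is treated as also owning Leah Rahimi's interest in Silverbay Foods Inc, giving 43% + 12% = 55%.
By sibling attribution (R1), Lior Rahimi is treated as also owning Leah Rahimi's interest in Cobalt Manufacturing Inc, giving 76% + 24% = 100%.
Chain via Granite Industries Corp. (R2): 75% × 12% = 9% of Oakhollow Trust.
Chain via Silverbay Foods Inc. (R2): 55% × 64% = 35.2% of Oakhollow Trust.
Chain via Cobalt Manufacturing Inc. (R2): 100% × 14% = 14% of Oakhollow Trust.
Direct interest in Oakhollow Trust: 8%.
Aggregating (R3): 9% + 35.2% + 14% + 8% = 66.2%.

66.2%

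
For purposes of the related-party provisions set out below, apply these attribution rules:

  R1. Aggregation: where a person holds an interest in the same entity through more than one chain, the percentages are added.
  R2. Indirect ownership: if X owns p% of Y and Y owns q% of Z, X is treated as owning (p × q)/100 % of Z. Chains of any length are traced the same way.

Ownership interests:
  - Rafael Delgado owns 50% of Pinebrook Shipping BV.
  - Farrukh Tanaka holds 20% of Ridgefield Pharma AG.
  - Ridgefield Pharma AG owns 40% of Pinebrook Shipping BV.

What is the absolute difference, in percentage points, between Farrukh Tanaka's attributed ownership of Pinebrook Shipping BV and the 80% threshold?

72

Chain via Ridgefield Pharma AG (R2): 20% × 40% = 8% of Pinebrook Shipping BV.
8% falls short of the 80% threshold by 72 percentage points.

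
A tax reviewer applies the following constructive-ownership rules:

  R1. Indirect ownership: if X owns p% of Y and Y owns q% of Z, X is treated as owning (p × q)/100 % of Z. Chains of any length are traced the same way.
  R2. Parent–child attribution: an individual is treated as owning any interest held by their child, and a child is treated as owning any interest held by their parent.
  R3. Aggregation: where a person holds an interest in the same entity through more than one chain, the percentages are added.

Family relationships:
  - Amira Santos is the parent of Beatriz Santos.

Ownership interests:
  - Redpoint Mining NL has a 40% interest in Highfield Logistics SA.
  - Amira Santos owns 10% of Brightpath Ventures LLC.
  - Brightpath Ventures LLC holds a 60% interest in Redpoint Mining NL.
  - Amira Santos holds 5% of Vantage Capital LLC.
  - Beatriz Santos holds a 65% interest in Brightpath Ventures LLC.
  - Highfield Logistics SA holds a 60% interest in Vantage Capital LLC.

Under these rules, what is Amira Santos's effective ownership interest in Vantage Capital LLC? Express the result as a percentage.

15.8%

By parent–child attribution (R2), Amira Santos is treated as also owning Beatriz Santos's interest in Brightpath Ventures LLC, giving 10% + 65% = 75%.
Chain via Brightpath Ventures LLC → Redpoint Mining NL → Highfield Logistics SA (R1): 75% × 60% × 40% × 60% = 10.8% of Vantage Capital LLC.
Direct interest in Vantage Capital LLC: 5%.
Aggregating (R3): 10.8% + 5% = 15.8%.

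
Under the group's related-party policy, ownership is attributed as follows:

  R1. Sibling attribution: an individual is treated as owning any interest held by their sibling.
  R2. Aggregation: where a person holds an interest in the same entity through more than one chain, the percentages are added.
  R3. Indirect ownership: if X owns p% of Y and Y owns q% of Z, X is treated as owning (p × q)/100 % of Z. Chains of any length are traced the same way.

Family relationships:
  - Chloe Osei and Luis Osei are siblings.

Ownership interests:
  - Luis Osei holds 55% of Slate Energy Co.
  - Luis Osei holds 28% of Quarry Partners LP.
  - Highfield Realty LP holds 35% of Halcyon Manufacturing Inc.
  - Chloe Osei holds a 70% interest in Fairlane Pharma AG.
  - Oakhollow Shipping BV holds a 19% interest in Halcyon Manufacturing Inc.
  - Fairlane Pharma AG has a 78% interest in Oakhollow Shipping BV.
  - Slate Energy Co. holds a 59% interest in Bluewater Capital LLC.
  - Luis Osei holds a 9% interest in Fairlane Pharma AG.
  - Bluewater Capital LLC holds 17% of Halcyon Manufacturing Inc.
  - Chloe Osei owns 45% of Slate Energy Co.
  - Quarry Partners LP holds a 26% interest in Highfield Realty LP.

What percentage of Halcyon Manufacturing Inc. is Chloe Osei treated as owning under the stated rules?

By sibling attribution (R1), Chloe Osei is treated as also owning Luis Osei's interest in Slate Energy Co, giving 45% + 55% = 100%.
By sibling attribution (R1), Chloe Osei is treated as also owning Luis Osei's interest in Fairlane Pharma AG, giving 70% + 9% = 79%.
By sibling attribution (R1), Chloe Osei is treated as owning Luis Osei's 28% interest in Quarry Partners LP.
Chain via Slate Energy Co. → Bluewater Capital LLC (R3): 100% × 59% × 17% = 10.03% of Halcyon Manufacturing Inc.
Chain via Fairlane Pharma AG → Oakhollow Shipping BV (R3): 79% × 78% × 19% = 11.7078% of Halcyon Manufacturing Inc.
Chain via Quarry Partners LP → Highfield Realty LP (R3): 28% × 26% × 35% = 2.548% of Halcyon Manufacturing Inc.
Aggregating (R2): 10.03% + 11.7078% + 2.548% = 24.2858%.

24.2858%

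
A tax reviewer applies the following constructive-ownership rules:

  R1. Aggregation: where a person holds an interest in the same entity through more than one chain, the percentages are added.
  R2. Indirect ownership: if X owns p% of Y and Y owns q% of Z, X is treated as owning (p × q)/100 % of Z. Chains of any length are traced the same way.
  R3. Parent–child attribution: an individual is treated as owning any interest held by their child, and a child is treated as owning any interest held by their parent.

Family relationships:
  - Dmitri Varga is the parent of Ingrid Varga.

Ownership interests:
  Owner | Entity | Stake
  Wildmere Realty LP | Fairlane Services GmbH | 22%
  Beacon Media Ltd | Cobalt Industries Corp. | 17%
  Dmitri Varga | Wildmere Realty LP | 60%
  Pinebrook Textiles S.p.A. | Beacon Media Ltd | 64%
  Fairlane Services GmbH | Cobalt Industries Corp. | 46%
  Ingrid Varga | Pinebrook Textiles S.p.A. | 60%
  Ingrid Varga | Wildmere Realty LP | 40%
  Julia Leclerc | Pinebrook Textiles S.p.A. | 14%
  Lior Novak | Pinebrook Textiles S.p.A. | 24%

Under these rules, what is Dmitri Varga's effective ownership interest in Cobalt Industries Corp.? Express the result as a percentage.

16.648%

By parent–child attribution (R3), Dmitri Varga is treated as also owning Ingrid Varga's interest in Wildmere Realty LP, giving 60% + 40% = 100%.
By parent–child attribution (R3), Dmitri Varga is treated as owning Ingrid Varga's 60% interest in Pinebrook Textiles S.p.A.
Chain via Wildmere Realty LP → Fairlane Services GmbH (R2): 100% × 22% × 46% = 10.12% of Cobalt Industries Corp.
Chain via Pinebrook Textiles S.p.A. → Beacon Media Ltd (R2): 60% × 64% × 17% = 6.528% of Cobalt Industries Corp.
Aggregating (R1): 10.12% + 6.528% = 16.648%.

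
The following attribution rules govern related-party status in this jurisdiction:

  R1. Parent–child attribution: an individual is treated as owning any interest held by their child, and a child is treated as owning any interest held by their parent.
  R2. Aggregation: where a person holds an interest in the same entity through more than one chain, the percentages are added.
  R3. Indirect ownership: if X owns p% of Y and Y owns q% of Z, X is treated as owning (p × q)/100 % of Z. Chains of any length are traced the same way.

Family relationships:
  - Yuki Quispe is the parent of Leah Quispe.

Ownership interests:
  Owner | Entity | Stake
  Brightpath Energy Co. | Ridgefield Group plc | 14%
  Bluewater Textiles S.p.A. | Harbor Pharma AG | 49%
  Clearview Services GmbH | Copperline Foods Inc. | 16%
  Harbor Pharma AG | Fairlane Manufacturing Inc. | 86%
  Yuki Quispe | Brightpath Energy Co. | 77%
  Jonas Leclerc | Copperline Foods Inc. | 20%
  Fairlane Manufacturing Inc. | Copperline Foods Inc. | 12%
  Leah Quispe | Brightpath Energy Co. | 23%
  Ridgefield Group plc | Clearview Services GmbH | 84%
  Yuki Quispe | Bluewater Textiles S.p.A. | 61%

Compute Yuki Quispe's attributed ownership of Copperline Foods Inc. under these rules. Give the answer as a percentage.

By parent–child attribution (R1), Yuki Quispe is treated as also owning Leah Quispe's interest in Brightpath Energy Co, giving 77% + 23% = 100%.
Chain via Bluewater Textiles S.p.A. → Harbor Pharma AG → Fairlane Manufacturing Inc. (R3): 61% × 49% × 86% × 12% = 3.084648% of Copperline Foods Inc.
Chain via Brightpath Energy Co. → Ridgefield Group plc → Clearview Services GmbH (R3): 100% × 14% × 84% × 16% = 1.8816% of Copperline Foods Inc.
Aggregating (R2): 3.084648% + 1.8816% = 4.966248%.

4.966248%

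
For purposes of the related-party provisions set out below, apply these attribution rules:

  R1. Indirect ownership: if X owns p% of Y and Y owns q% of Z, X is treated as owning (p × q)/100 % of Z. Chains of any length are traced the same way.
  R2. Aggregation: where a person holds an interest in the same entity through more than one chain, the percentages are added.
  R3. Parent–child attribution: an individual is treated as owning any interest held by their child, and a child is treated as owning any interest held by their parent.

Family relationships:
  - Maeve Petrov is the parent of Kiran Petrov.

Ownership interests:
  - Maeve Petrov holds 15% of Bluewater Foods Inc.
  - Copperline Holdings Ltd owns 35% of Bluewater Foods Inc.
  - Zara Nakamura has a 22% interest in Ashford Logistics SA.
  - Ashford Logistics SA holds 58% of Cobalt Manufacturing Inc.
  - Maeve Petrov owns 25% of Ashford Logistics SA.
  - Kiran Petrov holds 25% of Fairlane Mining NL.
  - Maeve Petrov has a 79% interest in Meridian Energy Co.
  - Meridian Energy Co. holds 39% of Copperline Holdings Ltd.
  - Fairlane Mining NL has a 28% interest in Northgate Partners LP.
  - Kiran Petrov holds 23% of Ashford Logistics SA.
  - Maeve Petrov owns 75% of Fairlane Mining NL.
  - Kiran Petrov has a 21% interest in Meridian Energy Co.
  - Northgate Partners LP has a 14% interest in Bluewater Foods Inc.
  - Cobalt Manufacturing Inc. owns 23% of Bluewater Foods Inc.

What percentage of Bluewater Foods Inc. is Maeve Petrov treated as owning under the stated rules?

38.9732%

By parent–child attribution (R3), Maeve Petrov is treated as also owning Kiran Petrov's interest in Meridian Energy Co, giving 79% + 21% = 100%.
By parent–child attribution (R3), Maeve Petrov is treated as also owning Kiran Petrov's interest in Fairlane Mining NL, giving 75% + 25% = 100%.
By parent–child attribution (R3), Maeve Petrov is treated as also owning Kiran Petrov's interest in Ashford Logistics SA, giving 25% + 23% = 48%.
Chain via Meridian Energy Co. → Copperline Holdings Ltd (R1): 100% × 39% × 35% = 13.65% of Bluewater Foods Inc.
Chain via Fairlane Mining NL → Northgate Partners LP (R1): 100% × 28% × 14% = 3.92% of Bluewater Foods Inc.
Chain via Ashford Logistics SA → Cobalt Manufacturing Inc. (R1): 48% × 58% × 23% = 6.4032% of Bluewater Foods Inc.
Direct interest in Bluewater Foods Inc: 15%.
Aggregating (R2): 13.65% + 3.92% + 6.4032% + 15% = 38.9732%.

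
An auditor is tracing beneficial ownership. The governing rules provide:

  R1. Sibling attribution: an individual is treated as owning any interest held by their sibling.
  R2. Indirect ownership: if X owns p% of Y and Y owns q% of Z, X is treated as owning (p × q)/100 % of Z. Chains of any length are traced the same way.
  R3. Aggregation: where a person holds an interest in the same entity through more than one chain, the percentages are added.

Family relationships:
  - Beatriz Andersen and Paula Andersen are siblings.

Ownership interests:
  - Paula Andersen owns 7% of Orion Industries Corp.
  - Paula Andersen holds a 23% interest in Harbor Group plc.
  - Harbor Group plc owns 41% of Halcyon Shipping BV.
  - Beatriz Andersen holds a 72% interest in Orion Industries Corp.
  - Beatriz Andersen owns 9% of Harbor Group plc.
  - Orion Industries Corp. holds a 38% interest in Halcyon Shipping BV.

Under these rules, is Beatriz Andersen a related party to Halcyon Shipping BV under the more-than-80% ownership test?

No

By sibling attribution (R1), Beatriz Andersen is treated as also owning Paula Andersen's interest in Orion Industries Corp, giving 72% + 7% = 79%.
By sibling attribution (R1), Beatriz Andersen is treated as also owning Paula Andersen's interest in Harbor Group plc, giving 9% + 23% = 32%.
Chain via Orion Industries Corp. (R2): 79% × 38% = 30.02% of Halcyon Shipping BV.
Chain via Harbor Group plc (R2): 32% × 41% = 13.12% of Halcyon Shipping BV.
Aggregating (R3): 30.02% + 13.12% = 43.14%.
43.14% does not exceed the 80% threshold, so Beatriz is not a related party to Halcyon Shipping BV.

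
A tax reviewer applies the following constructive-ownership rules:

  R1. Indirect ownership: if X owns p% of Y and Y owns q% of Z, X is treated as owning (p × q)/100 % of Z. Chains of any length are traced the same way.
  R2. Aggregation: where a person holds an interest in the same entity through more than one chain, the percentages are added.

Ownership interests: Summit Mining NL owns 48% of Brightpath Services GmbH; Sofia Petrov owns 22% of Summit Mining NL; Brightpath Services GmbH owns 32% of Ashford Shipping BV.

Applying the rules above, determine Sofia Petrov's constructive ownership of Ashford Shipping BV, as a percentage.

Chain via Summit Mining NL → Brightpath Services GmbH (R1): 22% × 48% × 32% = 3.3792% of Ashford Shipping BV.

3.3792%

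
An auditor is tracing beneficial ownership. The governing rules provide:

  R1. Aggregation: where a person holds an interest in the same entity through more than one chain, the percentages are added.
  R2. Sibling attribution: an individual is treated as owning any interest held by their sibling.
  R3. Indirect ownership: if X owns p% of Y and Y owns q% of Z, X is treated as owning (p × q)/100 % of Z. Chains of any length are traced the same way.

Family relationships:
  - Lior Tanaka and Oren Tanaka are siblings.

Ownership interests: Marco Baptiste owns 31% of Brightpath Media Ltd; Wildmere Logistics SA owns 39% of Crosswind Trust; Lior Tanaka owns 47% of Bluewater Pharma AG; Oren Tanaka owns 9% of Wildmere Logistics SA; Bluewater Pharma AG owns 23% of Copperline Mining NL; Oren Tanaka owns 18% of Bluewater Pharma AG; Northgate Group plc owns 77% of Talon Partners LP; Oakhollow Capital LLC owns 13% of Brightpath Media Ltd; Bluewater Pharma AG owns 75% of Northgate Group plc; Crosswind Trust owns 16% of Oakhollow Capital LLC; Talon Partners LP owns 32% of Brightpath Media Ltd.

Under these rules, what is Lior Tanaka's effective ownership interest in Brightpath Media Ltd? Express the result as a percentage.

By sibling attribution (R2), Lior Tanaka is treated as also owning Oren Tanaka's interest in Bluewater Pharma AG, giving 47% + 18% = 65%.
By sibling attribution (R2), Lior Tanaka is treated as owning Oren Tanaka's 9% interest in Wildmere Logistics SA.
Chain via Bluewater Pharma AG → Northgate Group plc → Talon Partners LP (R3): 65% × 75% × 77% × 32% = 12.012% of Brightpath Media Ltd.
Chain via Wildmere Logistics SA → Crosswind Trust → Oakhollow Capital LLC (R3): 9% × 39% × 16% × 13% = 0.073008% of Brightpath Media Ltd.
Aggregating (R1): 12.012% + 0.073008% = 12.085008%.

12.085008%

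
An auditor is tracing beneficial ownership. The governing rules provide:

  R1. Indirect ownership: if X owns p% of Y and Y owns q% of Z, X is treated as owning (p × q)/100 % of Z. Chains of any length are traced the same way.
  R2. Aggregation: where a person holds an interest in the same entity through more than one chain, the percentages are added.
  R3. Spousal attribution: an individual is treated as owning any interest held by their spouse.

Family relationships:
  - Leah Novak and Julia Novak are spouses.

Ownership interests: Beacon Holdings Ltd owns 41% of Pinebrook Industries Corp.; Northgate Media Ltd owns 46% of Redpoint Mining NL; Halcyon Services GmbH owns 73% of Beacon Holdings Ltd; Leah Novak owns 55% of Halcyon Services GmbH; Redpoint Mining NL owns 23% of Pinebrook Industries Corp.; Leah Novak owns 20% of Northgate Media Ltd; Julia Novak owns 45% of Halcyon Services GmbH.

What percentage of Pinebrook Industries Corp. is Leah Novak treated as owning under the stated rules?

32.046%

By spousal attribution (R3), Leah Novak is treated as also owning Julia Novak's interest in Halcyon Services GmbH, giving 55% + 45% = 100%.
Chain via Halcyon Services GmbH → Beacon Holdings Ltd (R1): 100% × 73% × 41% = 29.93% of Pinebrook Industries Corp.
Chain via Northgate Media Ltd → Redpoint Mining NL (R1): 20% × 46% × 23% = 2.116% of Pinebrook Industries Corp.
Aggregating (R2): 29.93% + 2.116% = 32.046%.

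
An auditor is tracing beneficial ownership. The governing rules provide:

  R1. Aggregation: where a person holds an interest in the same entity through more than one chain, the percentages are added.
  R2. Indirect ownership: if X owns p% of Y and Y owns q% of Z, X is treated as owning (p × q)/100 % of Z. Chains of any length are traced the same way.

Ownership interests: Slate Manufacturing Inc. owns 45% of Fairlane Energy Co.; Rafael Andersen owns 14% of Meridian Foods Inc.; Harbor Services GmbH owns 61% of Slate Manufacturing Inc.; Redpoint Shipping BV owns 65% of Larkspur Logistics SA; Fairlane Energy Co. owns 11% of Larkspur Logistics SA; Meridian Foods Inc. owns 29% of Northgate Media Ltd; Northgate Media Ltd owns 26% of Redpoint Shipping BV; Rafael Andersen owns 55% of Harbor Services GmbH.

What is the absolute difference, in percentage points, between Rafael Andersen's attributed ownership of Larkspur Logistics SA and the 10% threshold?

7.653135

Chain via Harbor Services GmbH → Slate Manufacturing Inc. → Fairlane Energy Co. (R2): 55% × 61% × 45% × 11% = 1.660725% of Larkspur Logistics SA.
Chain via Meridian Foods Inc. → Northgate Media Ltd → Redpoint Shipping BV (R2): 14% × 29% × 26% × 65% = 0.68614% of Larkspur Logistics SA.
Aggregating (R1): 1.660725% + 0.68614% = 2.346865%.
2.346865% falls short of the 10% threshold by 7.653135 percentage points.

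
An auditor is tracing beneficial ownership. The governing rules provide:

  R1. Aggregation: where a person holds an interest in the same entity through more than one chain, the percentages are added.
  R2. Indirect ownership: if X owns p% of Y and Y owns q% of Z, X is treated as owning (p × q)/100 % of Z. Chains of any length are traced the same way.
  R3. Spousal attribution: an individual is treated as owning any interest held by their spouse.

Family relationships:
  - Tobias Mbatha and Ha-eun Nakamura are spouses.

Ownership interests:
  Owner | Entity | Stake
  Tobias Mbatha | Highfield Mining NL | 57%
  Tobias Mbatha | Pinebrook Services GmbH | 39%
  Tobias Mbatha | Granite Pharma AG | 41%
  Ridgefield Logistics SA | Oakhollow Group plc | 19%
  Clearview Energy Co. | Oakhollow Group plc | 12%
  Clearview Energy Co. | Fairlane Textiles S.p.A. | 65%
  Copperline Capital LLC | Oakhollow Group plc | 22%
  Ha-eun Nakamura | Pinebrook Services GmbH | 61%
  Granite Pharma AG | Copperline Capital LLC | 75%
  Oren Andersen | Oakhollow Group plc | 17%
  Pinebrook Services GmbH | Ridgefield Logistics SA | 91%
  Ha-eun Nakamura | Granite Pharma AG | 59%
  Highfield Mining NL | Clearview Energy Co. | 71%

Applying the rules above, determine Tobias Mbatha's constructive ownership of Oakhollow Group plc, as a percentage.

By spousal attribution (R3), Tobias Mbatha is treated as also owning Ha-eun Nakamura's interest in Pinebrook Services GmbH, giving 39% + 61% = 100%.
By spousal attribution (R3), Tobias Mbatha is treated as also owning Ha-eun Nakamura's interest in Granite Pharma AG, giving 41% + 59% = 100%.
Chain via Pinebrook Services GmbH → Ridgefield Logistics SA (R2): 100% × 91% × 19% = 17.29% of Oakhollow Group plc.
Chain via Highfield Mining NL → Clearview Energy Co. (R2): 57% × 71% × 12% = 4.8564% of Oakhollow Group plc.
Chain via Granite Pharma AG → Copperline Capital LLC (R2): 100% × 75% × 22% = 16.5% of Oakhollow Group plc.
Aggregating (R1): 17.29% + 4.8564% + 16.5% = 38.6464%.

38.6464%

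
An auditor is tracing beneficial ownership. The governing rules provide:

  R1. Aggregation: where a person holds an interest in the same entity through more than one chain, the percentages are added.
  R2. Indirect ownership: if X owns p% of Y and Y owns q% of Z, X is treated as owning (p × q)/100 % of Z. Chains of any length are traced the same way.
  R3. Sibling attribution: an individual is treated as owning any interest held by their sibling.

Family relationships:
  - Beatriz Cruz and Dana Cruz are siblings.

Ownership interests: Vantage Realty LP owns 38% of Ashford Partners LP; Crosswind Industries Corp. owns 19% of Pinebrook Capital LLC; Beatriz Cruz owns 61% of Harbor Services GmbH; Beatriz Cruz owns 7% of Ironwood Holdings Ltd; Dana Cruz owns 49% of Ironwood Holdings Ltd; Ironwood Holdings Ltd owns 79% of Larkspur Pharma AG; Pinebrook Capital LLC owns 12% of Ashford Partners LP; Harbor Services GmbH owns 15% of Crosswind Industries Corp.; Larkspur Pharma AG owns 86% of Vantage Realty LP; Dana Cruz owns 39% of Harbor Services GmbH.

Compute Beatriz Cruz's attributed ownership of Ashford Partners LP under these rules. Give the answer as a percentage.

14.799632%

By sibling attribution (R3), Beatriz Cruz is treated as also owning Dana Cruz's interest in Ironwood Holdings Ltd, giving 7% + 49% = 56%.
By sibling attribution (R3), Beatriz Cruz is treated as also owning Dana Cruz's interest in Harbor Services GmbH, giving 61% + 39% = 100%.
Chain via Ironwood Holdings Ltd → Larkspur Pharma AG → Vantage Realty LP (R2): 56% × 79% × 86% × 38% = 14.457632% of Ashford Partners LP.
Chain via Harbor Services GmbH → Crosswind Industries Corp. → Pinebrook Capital LLC (R2): 100% × 15% × 19% × 12% = 0.342% of Ashford Partners LP.
Aggregating (R1): 14.457632% + 0.342% = 14.799632%.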